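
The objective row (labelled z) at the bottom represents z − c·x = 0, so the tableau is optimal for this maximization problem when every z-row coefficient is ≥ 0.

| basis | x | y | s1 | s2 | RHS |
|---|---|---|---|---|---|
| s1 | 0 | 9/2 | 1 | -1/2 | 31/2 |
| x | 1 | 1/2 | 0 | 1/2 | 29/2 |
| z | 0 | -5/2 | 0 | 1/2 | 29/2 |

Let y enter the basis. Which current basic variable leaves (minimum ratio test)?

s1

Column y entries and ratios — s1: (31/2)/(9/2) = 31/9; x: (29/2)/(1/2) = 29.
Smallest ratio is 31/9 in the row of s1, so s1 leaves.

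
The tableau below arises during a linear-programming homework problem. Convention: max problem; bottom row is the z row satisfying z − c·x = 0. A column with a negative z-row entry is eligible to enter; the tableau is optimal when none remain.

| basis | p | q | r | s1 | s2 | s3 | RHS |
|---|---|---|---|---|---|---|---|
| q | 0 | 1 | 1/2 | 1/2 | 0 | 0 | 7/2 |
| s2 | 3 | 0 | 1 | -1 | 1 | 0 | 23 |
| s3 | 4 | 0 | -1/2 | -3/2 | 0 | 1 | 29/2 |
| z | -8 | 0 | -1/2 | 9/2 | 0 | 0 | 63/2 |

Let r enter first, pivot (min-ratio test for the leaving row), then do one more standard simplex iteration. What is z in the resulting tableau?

71

Ratio test on column r — row 1: (7/2)/(1/2) = 7; row 2: 23/1 = 23; row 3: entry -1/2 ≤ 0. Minimum is 7 at row 1 (q leaves); pivot element 1/2.
Pivot on row 1; the z-row RHS becomes 63/2 − (-1/2)·7 = 35.
Next entering variable (most negative z-row entry -8): p.
Ratio test on column p — row 1: entry 0 ≤ 0; row 2: 16/3 = 16/3; row 3: 18/4 = 9/2. Minimum is 9/2 at row 3 (s3 leaves); pivot element 4.
After the second pivot the z-row RHS is 35 − (-8)·(9/2) = 71.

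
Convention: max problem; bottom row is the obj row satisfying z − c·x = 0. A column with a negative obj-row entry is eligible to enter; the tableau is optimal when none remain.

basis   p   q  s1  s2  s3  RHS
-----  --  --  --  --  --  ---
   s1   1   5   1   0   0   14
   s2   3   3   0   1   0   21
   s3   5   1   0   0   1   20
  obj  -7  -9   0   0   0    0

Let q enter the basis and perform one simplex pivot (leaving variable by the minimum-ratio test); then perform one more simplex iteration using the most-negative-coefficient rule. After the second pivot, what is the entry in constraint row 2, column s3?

Ratio test on column q — row 1: 14/5 = 14/5; row 2: 21/3 = 7; row 3: 20/1 = 20. Minimum is 14/5 at row 1 (s1 leaves); pivot element 5.
Divide row 1 by 5; eliminate column q from the other rows.
Second iteration: most negative obj-row entry is -26/5 in column p, so p enters.
Ratio test on column p — row 1: (14/5)/(1/5) = 14; row 2: (63/5)/(12/5) = 21/4; row 3: (86/5)/(24/5) = 43/12. Minimum is 43/12 at row 3 (s3 leaves); pivot element 24/5.
Divide row 3 by 24/5; eliminate column p from the other rows.
After both pivots, the entry at constraint row 2, column s3 is -1/2.

-1/2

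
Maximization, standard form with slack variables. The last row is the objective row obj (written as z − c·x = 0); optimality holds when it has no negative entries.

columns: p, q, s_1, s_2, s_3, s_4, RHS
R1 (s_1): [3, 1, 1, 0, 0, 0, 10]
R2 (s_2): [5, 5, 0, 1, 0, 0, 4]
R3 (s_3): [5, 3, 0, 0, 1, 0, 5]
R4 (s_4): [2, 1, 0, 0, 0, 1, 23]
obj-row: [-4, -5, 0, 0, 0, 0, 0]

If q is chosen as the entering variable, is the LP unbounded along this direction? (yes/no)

Column q has positive entries in row(s) 1, 2, 3, 4, so the ratio test bounds it — not unbounded.

no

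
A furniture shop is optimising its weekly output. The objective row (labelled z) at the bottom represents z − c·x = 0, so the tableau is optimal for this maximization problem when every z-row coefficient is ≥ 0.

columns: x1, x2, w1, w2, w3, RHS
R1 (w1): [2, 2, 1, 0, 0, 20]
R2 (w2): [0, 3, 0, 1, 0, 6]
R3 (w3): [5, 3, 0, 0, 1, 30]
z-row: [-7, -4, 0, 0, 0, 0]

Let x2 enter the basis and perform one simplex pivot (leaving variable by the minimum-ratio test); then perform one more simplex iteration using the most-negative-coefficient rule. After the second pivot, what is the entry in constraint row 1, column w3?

Ratio test on column x2 — row 1: 20/2 = 10; row 2: 6/3 = 2; row 3: 30/3 = 10. Minimum is 2 at row 2 (w2 leaves); pivot element 3.
Divide row 2 by 3; eliminate column x2 from the other rows.
Second iteration: most negative z-row entry is -7 in column x1, so x1 enters.
Ratio test on column x1 — row 1: 16/2 = 8; row 2: entry 0 ≤ 0; row 3: 24/5 = 24/5. Minimum is 24/5 at row 3 (w3 leaves); pivot element 5.
Divide row 3 by 5; eliminate column x1 from the other rows.
After both pivots, the entry at constraint row 1, column w3 is -2/5.

-2/5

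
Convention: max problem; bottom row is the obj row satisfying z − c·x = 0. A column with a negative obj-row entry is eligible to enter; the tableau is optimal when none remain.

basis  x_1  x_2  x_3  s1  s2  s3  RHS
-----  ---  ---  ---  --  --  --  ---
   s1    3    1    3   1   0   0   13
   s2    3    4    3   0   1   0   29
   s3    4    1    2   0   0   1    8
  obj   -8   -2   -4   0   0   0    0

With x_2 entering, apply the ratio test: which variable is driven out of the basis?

s2

Column x_2 entries and ratios — s1: 13/1 = 13; s2: 29/4 = 29/4; s3: 8/1 = 8.
Smallest ratio is 29/4 in the row of s2, so s2 leaves.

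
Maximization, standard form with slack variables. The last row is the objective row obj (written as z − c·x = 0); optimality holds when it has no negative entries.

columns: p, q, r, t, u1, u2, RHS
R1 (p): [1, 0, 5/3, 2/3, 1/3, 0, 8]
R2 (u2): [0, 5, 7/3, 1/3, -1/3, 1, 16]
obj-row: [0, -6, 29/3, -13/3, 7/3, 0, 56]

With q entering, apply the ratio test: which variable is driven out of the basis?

u2

Column q entries and ratios — p: 0 ≤ 0, skip; u2: 16/5 = 16/5.
Smallest ratio is 16/5 in the row of u2, so u2 leaves.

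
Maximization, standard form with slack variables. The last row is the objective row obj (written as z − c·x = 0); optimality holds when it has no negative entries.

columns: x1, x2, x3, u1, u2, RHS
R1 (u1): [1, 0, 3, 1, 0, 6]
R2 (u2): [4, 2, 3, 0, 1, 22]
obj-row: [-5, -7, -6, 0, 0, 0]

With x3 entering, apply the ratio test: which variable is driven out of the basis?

Column x3 entries and ratios — u1: 6/3 = 2; u2: 22/3 = 22/3.
Smallest ratio is 2 in the row of u1, so u1 leaves.

u1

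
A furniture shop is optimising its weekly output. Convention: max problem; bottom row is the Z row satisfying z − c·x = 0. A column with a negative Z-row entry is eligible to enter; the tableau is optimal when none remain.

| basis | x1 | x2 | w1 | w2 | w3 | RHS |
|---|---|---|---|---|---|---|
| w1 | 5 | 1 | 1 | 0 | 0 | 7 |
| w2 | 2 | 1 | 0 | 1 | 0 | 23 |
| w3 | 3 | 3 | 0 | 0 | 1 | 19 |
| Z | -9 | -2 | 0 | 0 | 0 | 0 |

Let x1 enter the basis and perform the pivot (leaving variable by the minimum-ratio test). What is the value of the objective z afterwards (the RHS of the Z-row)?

63/5

Ratio test on column x1 — row 1: 7/5 = 7/5; row 2: 23/2 = 23/2; row 3: 19/3 = 19/3. Minimum is 7/5 at row 1 (w1 leaves); pivot element 5.
Pivot on row 1; the Z-row RHS becomes 0 − (-9)·(7/5) = 63/5.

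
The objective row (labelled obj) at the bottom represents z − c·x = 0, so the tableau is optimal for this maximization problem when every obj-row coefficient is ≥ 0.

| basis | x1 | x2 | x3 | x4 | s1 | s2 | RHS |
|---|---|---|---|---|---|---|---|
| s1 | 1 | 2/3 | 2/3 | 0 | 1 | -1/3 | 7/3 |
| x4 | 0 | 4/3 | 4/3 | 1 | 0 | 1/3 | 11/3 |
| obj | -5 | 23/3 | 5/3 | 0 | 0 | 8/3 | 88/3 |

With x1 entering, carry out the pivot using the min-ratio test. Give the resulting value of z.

41

Ratio test on column x1 — row 1: (7/3)/1 = 7/3; row 2: entry 0 ≤ 0. Minimum is 7/3 at row 1 (s1 leaves); pivot element 1.
Pivot on row 1; the obj-row RHS becomes 88/3 − (-5)·(7/3) = 41.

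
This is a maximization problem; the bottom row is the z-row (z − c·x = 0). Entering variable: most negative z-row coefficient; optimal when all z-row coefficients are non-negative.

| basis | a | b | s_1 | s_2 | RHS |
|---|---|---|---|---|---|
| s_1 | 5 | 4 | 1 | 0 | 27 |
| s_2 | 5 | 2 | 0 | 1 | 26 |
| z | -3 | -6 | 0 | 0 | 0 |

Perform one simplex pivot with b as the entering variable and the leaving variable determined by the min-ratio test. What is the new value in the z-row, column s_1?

Ratio test on column b — row 1: 27/4 = 27/4; row 2: 26/2 = 13. Minimum is 27/4 at row 1 (s_1 leaves); pivot element 4.
Divide row 1 by 4; eliminate column b from the other rows.
z-row update in column s_1: 0 − (-6)·(1/4) = 3/2.

3/2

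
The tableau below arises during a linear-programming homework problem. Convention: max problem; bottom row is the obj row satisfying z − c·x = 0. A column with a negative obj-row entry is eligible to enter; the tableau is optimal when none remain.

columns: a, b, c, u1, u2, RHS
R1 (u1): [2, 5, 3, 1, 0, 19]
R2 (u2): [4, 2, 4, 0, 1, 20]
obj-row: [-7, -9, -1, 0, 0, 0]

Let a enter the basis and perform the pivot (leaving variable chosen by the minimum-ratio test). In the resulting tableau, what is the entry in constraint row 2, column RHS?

Ratio test on column a — row 1: 19/2 = 19/2; row 2: 20/4 = 5. Minimum is 5 at row 2 (u2 leaves); pivot element 4.
Divide row 2 by 4; eliminate column a from the other rows.
In the new row 2, the RHS entry is the old entry divided by the pivot: 20/4 = 5.

5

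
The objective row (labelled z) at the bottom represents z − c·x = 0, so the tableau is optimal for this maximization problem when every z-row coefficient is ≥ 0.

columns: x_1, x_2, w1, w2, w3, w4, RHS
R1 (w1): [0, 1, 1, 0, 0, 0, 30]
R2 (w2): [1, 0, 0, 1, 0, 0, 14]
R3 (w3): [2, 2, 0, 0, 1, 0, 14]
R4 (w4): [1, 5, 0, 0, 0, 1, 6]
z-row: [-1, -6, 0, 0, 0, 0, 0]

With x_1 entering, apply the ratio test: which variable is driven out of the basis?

w4

Column x_1 entries and ratios — w1: 0 ≤ 0, skip; w2: 14/1 = 14; w3: 14/2 = 7; w4: 6/1 = 6.
Smallest ratio is 6 in the row of w4, so w4 leaves.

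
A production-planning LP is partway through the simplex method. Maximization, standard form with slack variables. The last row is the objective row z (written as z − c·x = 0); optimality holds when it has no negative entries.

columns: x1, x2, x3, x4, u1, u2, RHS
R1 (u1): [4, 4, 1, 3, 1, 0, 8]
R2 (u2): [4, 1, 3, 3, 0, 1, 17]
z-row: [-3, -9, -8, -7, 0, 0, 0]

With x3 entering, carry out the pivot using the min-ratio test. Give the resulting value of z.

Ratio test on column x3 — row 1: 8/1 = 8; row 2: 17/3 = 17/3. Minimum is 17/3 at row 2 (u2 leaves); pivot element 3.
Pivot on row 2; the z-row RHS becomes 0 − (-8)·(17/3) = 136/3.

136/3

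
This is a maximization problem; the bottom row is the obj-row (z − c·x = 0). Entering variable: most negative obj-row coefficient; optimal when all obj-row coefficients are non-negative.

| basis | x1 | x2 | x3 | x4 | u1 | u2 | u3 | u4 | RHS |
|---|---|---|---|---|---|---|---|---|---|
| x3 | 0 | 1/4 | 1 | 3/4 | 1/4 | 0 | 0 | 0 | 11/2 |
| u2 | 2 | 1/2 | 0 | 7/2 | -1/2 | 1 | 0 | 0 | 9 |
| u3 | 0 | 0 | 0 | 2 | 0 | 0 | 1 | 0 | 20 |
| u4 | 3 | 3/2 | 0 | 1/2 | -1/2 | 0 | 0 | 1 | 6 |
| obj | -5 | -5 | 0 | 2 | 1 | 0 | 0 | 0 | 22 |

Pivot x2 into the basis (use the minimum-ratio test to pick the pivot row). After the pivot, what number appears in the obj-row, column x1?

Ratio test on column x2 — row 1: (11/2)/(1/4) = 22; row 2: 9/(1/2) = 18; row 3: entry 0 ≤ 0; row 4: 6/(3/2) = 4. Minimum is 4 at row 4 (u4 leaves); pivot element 3/2.
Divide row 4 by 3/2; eliminate column x2 from the other rows.
obj-row update in column x1: -5 − (-5)·2 = 5.

5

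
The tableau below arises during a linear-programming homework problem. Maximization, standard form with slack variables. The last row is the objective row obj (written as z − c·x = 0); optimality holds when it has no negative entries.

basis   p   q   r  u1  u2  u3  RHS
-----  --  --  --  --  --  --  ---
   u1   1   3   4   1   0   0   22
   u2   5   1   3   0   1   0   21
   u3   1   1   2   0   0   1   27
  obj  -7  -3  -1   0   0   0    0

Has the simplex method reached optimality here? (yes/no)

The obj-row has a negative entry -7 in column p, so it is not optimal.

no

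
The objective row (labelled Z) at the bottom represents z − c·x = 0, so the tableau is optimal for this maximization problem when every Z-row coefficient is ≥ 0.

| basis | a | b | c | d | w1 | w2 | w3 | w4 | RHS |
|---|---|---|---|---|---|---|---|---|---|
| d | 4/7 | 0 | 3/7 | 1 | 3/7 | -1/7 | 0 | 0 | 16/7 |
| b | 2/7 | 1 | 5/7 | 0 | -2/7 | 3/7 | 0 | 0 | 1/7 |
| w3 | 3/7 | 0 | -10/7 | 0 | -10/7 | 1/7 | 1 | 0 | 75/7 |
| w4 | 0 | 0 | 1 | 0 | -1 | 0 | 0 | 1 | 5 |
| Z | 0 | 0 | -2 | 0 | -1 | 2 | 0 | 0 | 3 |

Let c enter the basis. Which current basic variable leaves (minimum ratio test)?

Column c entries and ratios — d: (16/7)/(3/7) = 16/3; b: (1/7)/(5/7) = 1/5; w3: -10/7 ≤ 0, skip; w4: 5/1 = 5.
Smallest ratio is 1/5 in the row of b, so b leaves.

b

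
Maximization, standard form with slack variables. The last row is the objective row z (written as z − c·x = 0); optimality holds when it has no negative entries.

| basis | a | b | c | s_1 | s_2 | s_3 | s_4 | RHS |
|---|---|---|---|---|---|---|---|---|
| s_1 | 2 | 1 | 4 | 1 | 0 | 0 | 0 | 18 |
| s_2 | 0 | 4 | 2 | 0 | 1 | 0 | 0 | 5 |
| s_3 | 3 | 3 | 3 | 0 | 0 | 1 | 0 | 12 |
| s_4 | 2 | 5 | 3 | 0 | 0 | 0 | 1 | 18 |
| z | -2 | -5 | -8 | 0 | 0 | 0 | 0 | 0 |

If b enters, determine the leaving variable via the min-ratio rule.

s_2

Column b entries and ratios — s_1: 18/1 = 18; s_2: 5/4 = 5/4; s_3: 12/3 = 4; s_4: 18/5 = 18/5.
Smallest ratio is 5/4 in the row of s_2, so s_2 leaves.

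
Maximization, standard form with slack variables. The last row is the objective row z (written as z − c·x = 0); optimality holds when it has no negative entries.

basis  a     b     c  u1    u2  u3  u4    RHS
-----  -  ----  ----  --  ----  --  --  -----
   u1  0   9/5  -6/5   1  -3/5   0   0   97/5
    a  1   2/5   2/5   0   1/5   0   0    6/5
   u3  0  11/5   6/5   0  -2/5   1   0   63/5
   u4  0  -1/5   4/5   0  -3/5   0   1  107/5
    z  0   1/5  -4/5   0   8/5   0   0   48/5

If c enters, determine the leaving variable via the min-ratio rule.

a

Column c entries and ratios — u1: -6/5 ≤ 0, skip; a: (6/5)/(2/5) = 3; u3: (63/5)/(6/5) = 21/2; u4: (107/5)/(4/5) = 107/4.
Smallest ratio is 3 in the row of a, so a leaves.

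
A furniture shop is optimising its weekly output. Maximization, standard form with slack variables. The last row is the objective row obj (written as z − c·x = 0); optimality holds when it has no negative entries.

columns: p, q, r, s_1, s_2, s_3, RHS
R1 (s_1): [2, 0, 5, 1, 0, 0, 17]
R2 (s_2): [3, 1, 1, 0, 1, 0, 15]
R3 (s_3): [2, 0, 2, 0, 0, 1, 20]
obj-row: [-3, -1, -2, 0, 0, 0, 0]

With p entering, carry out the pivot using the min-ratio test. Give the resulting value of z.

15

Ratio test on column p — row 1: 17/2 = 17/2; row 2: 15/3 = 5; row 3: 20/2 = 10. Minimum is 5 at row 2 (s_2 leaves); pivot element 3.
Pivot on row 2; the obj-row RHS becomes 0 − (-3)·5 = 15.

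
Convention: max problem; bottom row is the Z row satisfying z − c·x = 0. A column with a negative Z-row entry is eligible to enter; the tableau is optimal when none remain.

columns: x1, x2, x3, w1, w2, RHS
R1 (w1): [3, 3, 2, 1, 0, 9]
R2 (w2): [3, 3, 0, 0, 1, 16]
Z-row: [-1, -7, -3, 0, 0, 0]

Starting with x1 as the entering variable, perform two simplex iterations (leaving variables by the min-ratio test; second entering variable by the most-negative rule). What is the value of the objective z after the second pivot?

21

Ratio test on column x1 — row 1: 9/3 = 3; row 2: 16/3 = 16/3. Minimum is 3 at row 1 (w1 leaves); pivot element 3.
Pivot on row 1; the Z-row RHS becomes 0 − (-1)·3 = 3.
Next entering variable (most negative Z-row entry -6): x2.
Ratio test on column x2 — row 1: 3/1 = 3; row 2: entry 0 ≤ 0. Minimum is 3 at row 1 (x1 leaves); pivot element 1.
After the second pivot the Z-row RHS is 3 − (-6)·3 = 21.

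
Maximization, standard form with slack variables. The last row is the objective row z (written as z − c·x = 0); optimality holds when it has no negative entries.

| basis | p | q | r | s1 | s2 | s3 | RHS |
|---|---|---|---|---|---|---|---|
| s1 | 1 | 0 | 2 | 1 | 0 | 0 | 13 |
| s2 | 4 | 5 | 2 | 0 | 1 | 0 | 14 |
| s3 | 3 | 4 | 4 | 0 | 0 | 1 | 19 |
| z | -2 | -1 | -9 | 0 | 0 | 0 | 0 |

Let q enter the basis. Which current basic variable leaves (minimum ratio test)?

s2

Column q entries and ratios — s1: 0 ≤ 0, skip; s2: 14/5 = 14/5; s3: 19/4 = 19/4.
Smallest ratio is 14/5 in the row of s2, so s2 leaves.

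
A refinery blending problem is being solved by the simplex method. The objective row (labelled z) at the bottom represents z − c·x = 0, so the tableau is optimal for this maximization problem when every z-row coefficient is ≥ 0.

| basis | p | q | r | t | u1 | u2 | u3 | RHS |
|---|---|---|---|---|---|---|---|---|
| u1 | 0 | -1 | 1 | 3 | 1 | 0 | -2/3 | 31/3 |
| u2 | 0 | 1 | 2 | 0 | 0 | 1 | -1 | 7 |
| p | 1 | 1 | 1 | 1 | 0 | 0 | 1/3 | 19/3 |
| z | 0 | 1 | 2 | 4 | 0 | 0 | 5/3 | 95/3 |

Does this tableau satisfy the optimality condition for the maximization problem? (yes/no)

Every z-row coefficient is ≥ 0, so the tableau is optimal.

yes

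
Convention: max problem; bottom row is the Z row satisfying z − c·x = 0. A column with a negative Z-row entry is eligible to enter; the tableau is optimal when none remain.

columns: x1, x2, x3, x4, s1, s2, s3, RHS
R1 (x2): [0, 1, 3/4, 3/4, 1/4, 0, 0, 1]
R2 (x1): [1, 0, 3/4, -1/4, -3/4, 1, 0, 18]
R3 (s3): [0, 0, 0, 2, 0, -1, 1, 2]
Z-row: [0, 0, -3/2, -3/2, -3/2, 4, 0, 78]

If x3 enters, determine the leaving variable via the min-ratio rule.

Column x3 entries and ratios — x2: 1/(3/4) = 4/3; x1: 18/(3/4) = 24; s3: 0 ≤ 0, skip.
Smallest ratio is 4/3 in the row of x2, so x2 leaves.

x2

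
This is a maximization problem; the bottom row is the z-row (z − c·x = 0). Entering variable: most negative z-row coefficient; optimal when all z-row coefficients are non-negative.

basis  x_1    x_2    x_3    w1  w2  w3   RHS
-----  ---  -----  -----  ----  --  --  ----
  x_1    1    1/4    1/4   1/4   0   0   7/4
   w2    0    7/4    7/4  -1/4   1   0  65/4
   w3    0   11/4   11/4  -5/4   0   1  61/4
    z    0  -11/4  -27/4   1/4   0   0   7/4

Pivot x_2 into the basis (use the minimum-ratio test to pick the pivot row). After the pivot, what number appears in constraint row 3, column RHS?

Ratio test on column x_2 — row 1: (7/4)/(1/4) = 7; row 2: (65/4)/(7/4) = 65/7; row 3: (61/4)/(11/4) = 61/11. Minimum is 61/11 at row 3 (w3 leaves); pivot element 11/4.
Divide row 3 by 11/4; eliminate column x_2 from the other rows.
In the new row 3, the RHS entry is the old entry divided by the pivot: (61/4)/(11/4) = 61/11.

61/11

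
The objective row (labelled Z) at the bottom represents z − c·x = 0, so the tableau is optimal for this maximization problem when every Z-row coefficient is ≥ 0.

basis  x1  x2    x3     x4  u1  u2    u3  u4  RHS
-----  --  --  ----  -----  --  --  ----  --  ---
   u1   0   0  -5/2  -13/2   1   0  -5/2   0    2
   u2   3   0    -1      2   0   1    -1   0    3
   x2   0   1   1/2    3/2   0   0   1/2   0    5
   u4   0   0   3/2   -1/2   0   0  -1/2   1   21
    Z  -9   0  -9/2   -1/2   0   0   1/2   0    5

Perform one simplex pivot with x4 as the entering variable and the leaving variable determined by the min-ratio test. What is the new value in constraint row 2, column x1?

3/2

Ratio test on column x4 — row 1: entry -13/2 ≤ 0; row 2: 3/2 = 3/2; row 3: 5/(3/2) = 10/3; row 4: entry -1/2 ≤ 0. Minimum is 3/2 at row 2 (u2 leaves); pivot element 2.
Divide row 2 by 2; eliminate column x4 from the other rows.
In the new row 2, the x1 entry is the old entry divided by the pivot: 3/2 = 3/2.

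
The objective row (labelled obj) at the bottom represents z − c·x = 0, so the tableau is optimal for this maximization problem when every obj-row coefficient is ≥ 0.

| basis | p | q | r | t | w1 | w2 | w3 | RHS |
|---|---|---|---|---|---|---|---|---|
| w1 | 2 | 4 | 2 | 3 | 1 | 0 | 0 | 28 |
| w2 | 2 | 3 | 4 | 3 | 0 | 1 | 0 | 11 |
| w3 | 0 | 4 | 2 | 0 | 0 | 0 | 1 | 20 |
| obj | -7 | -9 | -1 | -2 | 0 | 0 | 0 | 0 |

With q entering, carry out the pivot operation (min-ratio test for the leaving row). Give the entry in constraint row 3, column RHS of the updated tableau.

16/3

Ratio test on column q — row 1: 28/4 = 7; row 2: 11/3 = 11/3; row 3: 20/4 = 5. Minimum is 11/3 at row 2 (w2 leaves); pivot element 3.
Divide row 2 by 3; eliminate column q from the other rows.
Row 3 update in column RHS: 20 − 4·(11/3) = 16/3.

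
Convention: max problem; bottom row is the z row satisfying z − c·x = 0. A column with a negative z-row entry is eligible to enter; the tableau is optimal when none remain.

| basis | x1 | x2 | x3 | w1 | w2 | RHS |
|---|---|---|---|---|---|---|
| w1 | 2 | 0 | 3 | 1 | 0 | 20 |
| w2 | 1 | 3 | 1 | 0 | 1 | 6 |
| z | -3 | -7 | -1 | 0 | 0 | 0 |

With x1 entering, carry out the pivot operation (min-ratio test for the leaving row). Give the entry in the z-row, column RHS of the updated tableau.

Ratio test on column x1 — row 1: 20/2 = 10; row 2: 6/1 = 6. Minimum is 6 at row 2 (w2 leaves); pivot element 1.
Divide row 2 by 1; eliminate column x1 from the other rows.
z-row update in column RHS: 0 − (-3)·6 = 18.

18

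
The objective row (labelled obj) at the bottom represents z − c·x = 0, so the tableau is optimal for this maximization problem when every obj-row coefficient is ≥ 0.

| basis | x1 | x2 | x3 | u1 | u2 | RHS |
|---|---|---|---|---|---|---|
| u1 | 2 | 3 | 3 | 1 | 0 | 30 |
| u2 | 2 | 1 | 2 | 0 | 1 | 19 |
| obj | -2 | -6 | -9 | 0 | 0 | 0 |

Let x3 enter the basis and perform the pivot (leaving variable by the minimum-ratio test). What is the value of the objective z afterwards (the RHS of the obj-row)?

171/2

Ratio test on column x3 — row 1: 30/3 = 10; row 2: 19/2 = 19/2. Minimum is 19/2 at row 2 (u2 leaves); pivot element 2.
Pivot on row 2; the obj-row RHS becomes 0 − (-9)·(19/2) = 171/2.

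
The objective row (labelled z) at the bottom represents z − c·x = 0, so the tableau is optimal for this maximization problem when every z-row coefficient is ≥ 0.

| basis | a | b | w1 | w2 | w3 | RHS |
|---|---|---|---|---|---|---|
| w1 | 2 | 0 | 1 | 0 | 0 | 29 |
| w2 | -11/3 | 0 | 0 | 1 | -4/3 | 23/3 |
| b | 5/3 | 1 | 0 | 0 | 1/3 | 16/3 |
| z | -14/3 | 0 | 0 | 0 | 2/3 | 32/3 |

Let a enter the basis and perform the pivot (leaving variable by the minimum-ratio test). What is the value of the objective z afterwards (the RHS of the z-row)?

Ratio test on column a — row 1: 29/2 = 29/2; row 2: entry -11/3 ≤ 0; row 3: (16/3)/(5/3) = 16/5. Minimum is 16/5 at row 3 (b leaves); pivot element 5/3.
Pivot on row 3; the z-row RHS becomes 32/3 − (-14/3)·(16/5) = 128/5.

128/5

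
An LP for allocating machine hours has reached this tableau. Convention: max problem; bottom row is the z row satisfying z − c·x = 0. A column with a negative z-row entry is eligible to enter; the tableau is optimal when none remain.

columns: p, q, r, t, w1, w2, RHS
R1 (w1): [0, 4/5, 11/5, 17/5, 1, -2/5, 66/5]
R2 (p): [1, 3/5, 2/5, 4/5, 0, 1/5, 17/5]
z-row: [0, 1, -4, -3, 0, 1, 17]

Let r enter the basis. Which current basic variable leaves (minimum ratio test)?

w1

Column r entries and ratios — w1: (66/5)/(11/5) = 6; p: (17/5)/(2/5) = 17/2.
Smallest ratio is 6 in the row of w1, so w1 leaves.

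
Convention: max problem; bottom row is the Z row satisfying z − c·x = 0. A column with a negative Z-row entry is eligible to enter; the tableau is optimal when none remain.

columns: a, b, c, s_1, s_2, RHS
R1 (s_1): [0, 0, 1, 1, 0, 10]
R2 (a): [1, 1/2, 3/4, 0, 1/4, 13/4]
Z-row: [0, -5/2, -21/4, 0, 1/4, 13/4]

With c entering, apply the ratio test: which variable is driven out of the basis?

a

Column c entries and ratios — s_1: 10/1 = 10; a: (13/4)/(3/4) = 13/3.
Smallest ratio is 13/3 in the row of a, so a leaves.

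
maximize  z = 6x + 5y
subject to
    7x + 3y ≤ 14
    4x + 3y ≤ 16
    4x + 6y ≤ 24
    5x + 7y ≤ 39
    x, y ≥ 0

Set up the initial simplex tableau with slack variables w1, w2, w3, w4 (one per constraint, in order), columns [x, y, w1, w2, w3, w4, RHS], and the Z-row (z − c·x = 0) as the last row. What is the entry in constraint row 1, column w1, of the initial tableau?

1

Slack w1 belongs to constraint 1; its column is the unit vector e_1, so the entry in row 1 is 1.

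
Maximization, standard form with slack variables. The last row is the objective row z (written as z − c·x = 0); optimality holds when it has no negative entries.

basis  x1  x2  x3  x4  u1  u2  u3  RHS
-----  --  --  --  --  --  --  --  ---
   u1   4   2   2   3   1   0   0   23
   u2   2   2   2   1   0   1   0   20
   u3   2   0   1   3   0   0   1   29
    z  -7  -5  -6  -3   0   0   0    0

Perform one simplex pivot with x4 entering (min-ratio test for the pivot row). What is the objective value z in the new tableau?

23

Ratio test on column x4 — row 1: 23/3 = 23/3; row 2: 20/1 = 20; row 3: 29/3 = 29/3. Minimum is 23/3 at row 1 (u1 leaves); pivot element 3.
Pivot on row 1; the z-row RHS becomes 0 − (-3)·(23/3) = 23.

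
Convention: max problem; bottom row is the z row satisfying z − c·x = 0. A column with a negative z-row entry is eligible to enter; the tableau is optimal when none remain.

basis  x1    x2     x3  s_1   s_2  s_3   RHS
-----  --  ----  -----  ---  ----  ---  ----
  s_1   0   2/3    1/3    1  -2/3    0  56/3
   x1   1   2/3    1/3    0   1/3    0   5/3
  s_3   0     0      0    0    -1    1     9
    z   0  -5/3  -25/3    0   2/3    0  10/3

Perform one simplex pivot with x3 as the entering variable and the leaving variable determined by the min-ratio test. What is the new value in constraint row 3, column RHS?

9

Ratio test on column x3 — row 1: (56/3)/(1/3) = 56; row 2: (5/3)/(1/3) = 5; row 3: entry 0 ≤ 0. Minimum is 5 at row 2 (x1 leaves); pivot element 1/3.
Divide row 2 by 1/3; eliminate column x3 from the other rows.
Row 3 update in column RHS: 9 − 0·5 = 9.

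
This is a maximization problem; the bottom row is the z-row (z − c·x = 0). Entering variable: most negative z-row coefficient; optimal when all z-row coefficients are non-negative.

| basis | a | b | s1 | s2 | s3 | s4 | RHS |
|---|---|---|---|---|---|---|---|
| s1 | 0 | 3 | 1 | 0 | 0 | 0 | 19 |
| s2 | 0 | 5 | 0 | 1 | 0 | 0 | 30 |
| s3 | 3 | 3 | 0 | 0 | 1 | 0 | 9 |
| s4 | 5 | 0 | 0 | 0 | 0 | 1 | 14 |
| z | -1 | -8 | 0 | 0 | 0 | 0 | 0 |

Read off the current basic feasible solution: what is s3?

s3 is basic (row 3); its value is the RHS of that row, 9.

9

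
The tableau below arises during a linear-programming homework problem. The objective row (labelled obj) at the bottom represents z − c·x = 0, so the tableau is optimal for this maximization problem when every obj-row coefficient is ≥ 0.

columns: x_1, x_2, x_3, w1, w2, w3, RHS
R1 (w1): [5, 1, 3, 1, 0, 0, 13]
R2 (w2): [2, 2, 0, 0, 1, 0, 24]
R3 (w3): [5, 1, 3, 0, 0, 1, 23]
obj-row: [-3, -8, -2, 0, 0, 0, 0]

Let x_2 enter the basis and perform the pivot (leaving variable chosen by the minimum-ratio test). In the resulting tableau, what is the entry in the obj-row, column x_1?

Ratio test on column x_2 — row 1: 13/1 = 13; row 2: 24/2 = 12; row 3: 23/1 = 23. Minimum is 12 at row 2 (w2 leaves); pivot element 2.
Divide row 2 by 2; eliminate column x_2 from the other rows.
obj-row update in column x_1: -3 − (-8)·1 = 5.

5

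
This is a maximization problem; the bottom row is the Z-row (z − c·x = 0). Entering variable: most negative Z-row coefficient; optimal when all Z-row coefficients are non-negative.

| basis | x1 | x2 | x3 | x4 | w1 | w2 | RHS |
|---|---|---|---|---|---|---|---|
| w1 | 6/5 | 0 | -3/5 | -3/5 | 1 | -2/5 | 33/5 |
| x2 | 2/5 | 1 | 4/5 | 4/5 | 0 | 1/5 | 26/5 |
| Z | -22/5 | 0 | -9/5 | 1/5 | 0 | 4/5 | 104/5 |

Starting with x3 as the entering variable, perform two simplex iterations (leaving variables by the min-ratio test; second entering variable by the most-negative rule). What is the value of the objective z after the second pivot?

57

Ratio test on column x3 — row 1: entry -3/5 ≤ 0; row 2: (26/5)/(4/5) = 13/2. Minimum is 13/2 at row 2 (x2 leaves); pivot element 4/5.
Pivot on row 2; the Z-row RHS becomes 104/5 − (-9/5)·(13/2) = 65/2.
Next entering variable (most negative Z-row entry -7/2): x1.
Ratio test on column x1 — row 1: (21/2)/(3/2) = 7; row 2: (13/2)/(1/2) = 13. Minimum is 7 at row 1 (w1 leaves); pivot element 3/2.
After the second pivot the Z-row RHS is 65/2 − (-7/2)·7 = 57.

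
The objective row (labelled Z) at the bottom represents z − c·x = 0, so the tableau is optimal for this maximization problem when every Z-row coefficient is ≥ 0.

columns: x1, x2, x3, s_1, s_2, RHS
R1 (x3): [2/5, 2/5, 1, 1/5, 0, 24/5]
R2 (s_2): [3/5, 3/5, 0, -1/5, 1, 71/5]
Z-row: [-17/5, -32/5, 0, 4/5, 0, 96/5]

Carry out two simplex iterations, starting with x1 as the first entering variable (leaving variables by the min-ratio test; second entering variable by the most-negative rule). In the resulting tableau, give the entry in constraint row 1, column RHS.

12

Ratio test on column x1 — row 1: (24/5)/(2/5) = 12; row 2: (71/5)/(3/5) = 71/3. Minimum is 12 at row 1 (x3 leaves); pivot element 2/5.
Divide row 1 by 2/5; eliminate column x1 from the other rows.
Second iteration: most negative Z-row entry is -3 in column x2, so x2 enters.
Ratio test on column x2 — row 1: 12/1 = 12; row 2: entry 0 ≤ 0. Minimum is 12 at row 1 (x1 leaves); pivot element 1.
Divide row 1 by 1; eliminate column x2 from the other rows.
After both pivots, the entry at constraint row 1, column RHS is 12.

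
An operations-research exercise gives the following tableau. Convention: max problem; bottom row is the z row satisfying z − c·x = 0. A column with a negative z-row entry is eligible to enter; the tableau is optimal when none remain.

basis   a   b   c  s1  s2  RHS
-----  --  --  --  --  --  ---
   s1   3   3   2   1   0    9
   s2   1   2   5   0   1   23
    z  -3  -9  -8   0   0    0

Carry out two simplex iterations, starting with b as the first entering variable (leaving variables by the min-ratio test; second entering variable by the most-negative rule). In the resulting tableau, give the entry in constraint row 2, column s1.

Ratio test on column b — row 1: 9/3 = 3; row 2: 23/2 = 23/2. Minimum is 3 at row 1 (s1 leaves); pivot element 3.
Divide row 1 by 3; eliminate column b from the other rows.
Second iteration: most negative z-row entry is -2 in column c, so c enters.
Ratio test on column c — row 1: 3/(2/3) = 9/2; row 2: 17/(11/3) = 51/11. Minimum is 9/2 at row 1 (b leaves); pivot element 2/3.
Divide row 1 by 2/3; eliminate column c from the other rows.
After both pivots, the entry at constraint row 2, column s1 is -5/2.

-5/2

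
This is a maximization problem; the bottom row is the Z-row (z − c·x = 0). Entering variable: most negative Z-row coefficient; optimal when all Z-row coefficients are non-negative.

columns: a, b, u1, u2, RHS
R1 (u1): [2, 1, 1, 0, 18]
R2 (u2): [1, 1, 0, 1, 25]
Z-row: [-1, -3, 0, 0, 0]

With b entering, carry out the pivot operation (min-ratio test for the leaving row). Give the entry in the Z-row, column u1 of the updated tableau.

3

Ratio test on column b — row 1: 18/1 = 18; row 2: 25/1 = 25. Minimum is 18 at row 1 (u1 leaves); pivot element 1.
Divide row 1 by 1; eliminate column b from the other rows.
Z-row update in column u1: 0 − (-3)·1 = 3.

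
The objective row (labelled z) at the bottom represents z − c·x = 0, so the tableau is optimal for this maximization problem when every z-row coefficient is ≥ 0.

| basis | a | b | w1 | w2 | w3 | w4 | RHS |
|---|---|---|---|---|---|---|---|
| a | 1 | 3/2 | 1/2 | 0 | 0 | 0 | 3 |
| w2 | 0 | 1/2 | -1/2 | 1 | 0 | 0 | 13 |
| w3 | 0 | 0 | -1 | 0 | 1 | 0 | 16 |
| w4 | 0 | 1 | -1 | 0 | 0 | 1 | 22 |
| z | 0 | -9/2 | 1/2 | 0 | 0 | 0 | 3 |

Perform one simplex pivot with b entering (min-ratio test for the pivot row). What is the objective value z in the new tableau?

Ratio test on column b — row 1: 3/(3/2) = 2; row 2: 13/(1/2) = 26; row 3: entry 0 ≤ 0; row 4: 22/1 = 22. Minimum is 2 at row 1 (a leaves); pivot element 3/2.
Pivot on row 1; the z-row RHS becomes 3 − (-9/2)·2 = 12.

12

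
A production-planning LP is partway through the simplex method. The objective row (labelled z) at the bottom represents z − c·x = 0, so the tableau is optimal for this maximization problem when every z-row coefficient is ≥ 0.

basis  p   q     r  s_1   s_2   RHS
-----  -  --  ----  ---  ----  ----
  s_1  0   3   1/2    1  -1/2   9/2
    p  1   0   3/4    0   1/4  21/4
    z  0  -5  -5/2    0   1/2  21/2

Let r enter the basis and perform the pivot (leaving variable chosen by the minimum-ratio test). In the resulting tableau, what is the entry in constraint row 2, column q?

0

Ratio test on column r — row 1: (9/2)/(1/2) = 9; row 2: (21/4)/(3/4) = 7. Minimum is 7 at row 2 (p leaves); pivot element 3/4.
Divide row 2 by 3/4; eliminate column r from the other rows.
In the new row 2, the q entry is the old entry divided by the pivot: 0/(3/4) = 0.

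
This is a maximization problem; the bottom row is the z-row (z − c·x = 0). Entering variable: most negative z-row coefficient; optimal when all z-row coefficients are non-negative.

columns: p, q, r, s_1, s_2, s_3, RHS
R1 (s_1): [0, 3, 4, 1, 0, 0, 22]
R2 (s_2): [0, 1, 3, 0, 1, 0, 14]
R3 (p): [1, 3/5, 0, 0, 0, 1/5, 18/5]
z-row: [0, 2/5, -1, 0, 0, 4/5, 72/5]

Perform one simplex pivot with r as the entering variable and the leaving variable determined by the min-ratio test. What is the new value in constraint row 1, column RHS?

10/3

Ratio test on column r — row 1: 22/4 = 11/2; row 2: 14/3 = 14/3; row 3: entry 0 ≤ 0. Minimum is 14/3 at row 2 (s_2 leaves); pivot element 3.
Divide row 2 by 3; eliminate column r from the other rows.
Row 1 update in column RHS: 22 − 4·(14/3) = 10/3.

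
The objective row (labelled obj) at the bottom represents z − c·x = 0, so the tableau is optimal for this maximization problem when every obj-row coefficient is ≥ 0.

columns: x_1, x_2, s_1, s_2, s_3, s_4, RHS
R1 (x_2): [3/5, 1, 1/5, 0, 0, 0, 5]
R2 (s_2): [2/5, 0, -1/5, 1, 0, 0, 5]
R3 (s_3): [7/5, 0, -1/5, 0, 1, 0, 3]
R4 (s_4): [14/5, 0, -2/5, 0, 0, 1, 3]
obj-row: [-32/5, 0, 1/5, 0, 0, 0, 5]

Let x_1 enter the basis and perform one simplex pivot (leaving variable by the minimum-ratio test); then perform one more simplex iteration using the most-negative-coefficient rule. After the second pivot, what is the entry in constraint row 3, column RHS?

Ratio test on column x_1 — row 1: 5/(3/5) = 25/3; row 2: 5/(2/5) = 25/2; row 3: 3/(7/5) = 15/7; row 4: 3/(14/5) = 15/14. Minimum is 15/14 at row 4 (s_4 leaves); pivot element 14/5.
Divide row 4 by 14/5; eliminate column x_1 from the other rows.
Second iteration: most negative obj-row entry is -5/7 in column s_1, so s_1 enters.
Ratio test on column s_1 — row 1: (61/14)/(2/7) = 61/4; row 2: entry -1/7 ≤ 0; row 3: entry 0 ≤ 0; row 4: entry -1/7 ≤ 0. Minimum is 61/4 at row 1 (x_2 leaves); pivot element 2/7.
Divide row 1 by 2/7; eliminate column s_1 from the other rows.
After both pivots, the entry at constraint row 3, column RHS is 3/2.

3/2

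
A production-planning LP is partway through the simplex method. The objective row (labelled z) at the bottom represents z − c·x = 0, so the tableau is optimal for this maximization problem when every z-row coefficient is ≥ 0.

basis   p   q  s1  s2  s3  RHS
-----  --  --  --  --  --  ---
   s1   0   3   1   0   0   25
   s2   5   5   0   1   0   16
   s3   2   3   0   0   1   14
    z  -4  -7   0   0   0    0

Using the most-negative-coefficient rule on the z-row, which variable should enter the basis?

Negative z-row entries: p: -4, q: -7.
The most negative is -7 in column q, so q enters.

q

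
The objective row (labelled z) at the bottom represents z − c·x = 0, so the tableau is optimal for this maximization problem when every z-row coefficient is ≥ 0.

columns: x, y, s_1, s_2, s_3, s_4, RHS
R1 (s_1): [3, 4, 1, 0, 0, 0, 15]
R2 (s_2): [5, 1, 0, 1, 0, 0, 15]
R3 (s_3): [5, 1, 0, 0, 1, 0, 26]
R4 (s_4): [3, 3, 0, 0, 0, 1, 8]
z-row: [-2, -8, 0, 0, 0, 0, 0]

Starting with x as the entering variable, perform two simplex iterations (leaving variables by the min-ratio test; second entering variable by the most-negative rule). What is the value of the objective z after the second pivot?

64/3

Ratio test on column x — row 1: 15/3 = 5; row 2: 15/5 = 3; row 3: 26/5 = 26/5; row 4: 8/3 = 8/3. Minimum is 8/3 at row 4 (s_4 leaves); pivot element 3.
Pivot on row 4; the z-row RHS becomes 0 − (-2)·(8/3) = 16/3.
Next entering variable (most negative z-row entry -6): y.
Ratio test on column y — row 1: 7/1 = 7; row 2: entry -4 ≤ 0; row 3: entry -4 ≤ 0; row 4: (8/3)/1 = 8/3. Minimum is 8/3 at row 4 (x leaves); pivot element 1.
After the second pivot the z-row RHS is 16/3 − (-6)·(8/3) = 64/3.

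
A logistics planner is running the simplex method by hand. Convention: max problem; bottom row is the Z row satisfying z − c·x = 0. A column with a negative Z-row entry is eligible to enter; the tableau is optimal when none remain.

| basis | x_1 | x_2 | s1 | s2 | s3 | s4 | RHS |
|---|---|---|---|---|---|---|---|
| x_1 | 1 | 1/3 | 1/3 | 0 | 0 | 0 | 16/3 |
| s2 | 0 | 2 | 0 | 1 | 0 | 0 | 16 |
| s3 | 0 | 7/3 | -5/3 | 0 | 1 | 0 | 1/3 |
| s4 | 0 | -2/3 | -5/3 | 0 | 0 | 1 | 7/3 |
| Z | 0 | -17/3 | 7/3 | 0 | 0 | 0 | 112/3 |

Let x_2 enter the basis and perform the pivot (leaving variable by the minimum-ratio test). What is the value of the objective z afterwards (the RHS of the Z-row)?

Ratio test on column x_2 — row 1: (16/3)/(1/3) = 16; row 2: 16/2 = 8; row 3: (1/3)/(7/3) = 1/7; row 4: entry -2/3 ≤ 0. Minimum is 1/7 at row 3 (s3 leaves); pivot element 7/3.
Pivot on row 3; the Z-row RHS becomes 112/3 − (-17/3)·(1/7) = 267/7.

267/7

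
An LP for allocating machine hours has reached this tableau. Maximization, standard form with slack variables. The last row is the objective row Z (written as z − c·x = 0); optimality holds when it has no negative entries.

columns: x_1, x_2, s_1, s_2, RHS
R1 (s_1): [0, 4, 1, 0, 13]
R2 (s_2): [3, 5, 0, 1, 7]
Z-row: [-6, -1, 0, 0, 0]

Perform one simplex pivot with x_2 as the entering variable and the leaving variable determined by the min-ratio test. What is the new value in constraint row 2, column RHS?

7/5

Ratio test on column x_2 — row 1: 13/4 = 13/4; row 2: 7/5 = 7/5. Minimum is 7/5 at row 2 (s_2 leaves); pivot element 5.
Divide row 2 by 5; eliminate column x_2 from the other rows.
In the new row 2, the RHS entry is the old entry divided by the pivot: 7/5 = 7/5.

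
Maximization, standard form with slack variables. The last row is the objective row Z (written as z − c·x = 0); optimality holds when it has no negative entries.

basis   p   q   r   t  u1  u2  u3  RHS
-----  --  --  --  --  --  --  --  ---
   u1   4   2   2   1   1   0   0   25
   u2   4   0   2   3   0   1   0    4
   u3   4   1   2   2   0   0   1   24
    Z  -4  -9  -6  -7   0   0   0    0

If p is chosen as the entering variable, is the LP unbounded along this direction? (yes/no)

Column p has positive entries in row(s) 1, 2, 3, so the ratio test bounds it — not unbounded.

no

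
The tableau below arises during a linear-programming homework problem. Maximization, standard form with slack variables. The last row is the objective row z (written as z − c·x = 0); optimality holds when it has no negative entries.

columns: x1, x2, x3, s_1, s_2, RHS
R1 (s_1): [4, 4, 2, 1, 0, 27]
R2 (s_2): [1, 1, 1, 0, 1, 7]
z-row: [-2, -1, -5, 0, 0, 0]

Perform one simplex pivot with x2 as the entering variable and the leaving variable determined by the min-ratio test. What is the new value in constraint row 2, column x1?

Ratio test on column x2 — row 1: 27/4 = 27/4; row 2: 7/1 = 7. Minimum is 27/4 at row 1 (s_1 leaves); pivot element 4.
Divide row 1 by 4; eliminate column x2 from the other rows.
Row 2 update in column x1: 1 − 1·1 = 0.

0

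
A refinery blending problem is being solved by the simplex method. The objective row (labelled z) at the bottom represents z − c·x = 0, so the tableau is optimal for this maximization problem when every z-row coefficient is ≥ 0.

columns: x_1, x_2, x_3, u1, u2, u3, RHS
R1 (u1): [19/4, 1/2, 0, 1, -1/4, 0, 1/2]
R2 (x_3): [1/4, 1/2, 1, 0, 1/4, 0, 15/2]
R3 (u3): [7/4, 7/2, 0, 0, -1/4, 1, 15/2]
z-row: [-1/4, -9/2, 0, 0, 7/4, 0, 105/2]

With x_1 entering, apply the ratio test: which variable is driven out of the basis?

u1

Column x_1 entries and ratios — u1: (1/2)/(19/4) = 2/19; x_3: (15/2)/(1/4) = 30; u3: (15/2)/(7/4) = 30/7.
Smallest ratio is 2/19 in the row of u1, so u1 leaves.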